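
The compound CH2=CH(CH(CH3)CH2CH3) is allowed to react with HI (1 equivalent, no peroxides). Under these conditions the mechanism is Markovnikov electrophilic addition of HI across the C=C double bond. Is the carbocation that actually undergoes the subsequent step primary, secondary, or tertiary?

Step 1: Electrophilic addition begins with the π(C=C) electrons forming a bond to the proton of HI. Following Markovnikov's rule, the resulting cation is secondary. The H–I bond breaks heterolytically, releasing I⁻.
Step 2: Carbocation rearrangement: a 1,2-hydride shift from the adjacent sec-butyl carbon converts the initially-formed secondary cation into the more stable tertiary cation.
The cation rearranges from secondary to tertiary via a 1,2-hydride shift from the adjacent sec-butyl carbon; the tertiary cation is what reacts next.

tertiary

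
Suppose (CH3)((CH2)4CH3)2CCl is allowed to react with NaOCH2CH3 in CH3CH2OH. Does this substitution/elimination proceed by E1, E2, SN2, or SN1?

E2

Conditions: a strong base with a tertiary substrate bearing a β-hydrogen.
These conditions are the textbook signature of the E2 pathway.
A strong (often hindered) base removes a β-H in concert with loss of the leaving group — bimolecular elimination.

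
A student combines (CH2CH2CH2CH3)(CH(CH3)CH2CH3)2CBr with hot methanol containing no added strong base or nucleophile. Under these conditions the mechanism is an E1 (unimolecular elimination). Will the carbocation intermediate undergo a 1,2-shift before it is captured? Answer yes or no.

no

The first-formed carbocation is tertiary.
No single 1,2-shift to an adjacent carbon would produce a more-substituted cation than the one already present, so no rearrangement occurs.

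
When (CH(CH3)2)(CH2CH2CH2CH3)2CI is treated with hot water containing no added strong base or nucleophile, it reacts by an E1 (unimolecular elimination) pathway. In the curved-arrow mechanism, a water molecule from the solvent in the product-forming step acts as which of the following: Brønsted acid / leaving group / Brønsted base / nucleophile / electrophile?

Brønsted base

Step 2: A weak base (a water molecule from the solvent) removes a proton from a carbon adjacent to the cationic centre; the electrons of that C–H bond become the new π(C=C) bond, giving the alkene.
A water molecule from the solvent in the product-forming step accepts a proton in a proton-transfer step — a Brønsted base.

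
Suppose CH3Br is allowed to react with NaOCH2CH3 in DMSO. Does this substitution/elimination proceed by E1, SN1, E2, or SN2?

SN2

Conditions: a methyl substrate with a strong nucleophile in the polar aprotic solvent DMSO.
These conditions are the textbook signature of the SN2 pathway.
An unhindered substrate with a strong nucleophile in a polar aprotic solvent favours one-step backside displacement.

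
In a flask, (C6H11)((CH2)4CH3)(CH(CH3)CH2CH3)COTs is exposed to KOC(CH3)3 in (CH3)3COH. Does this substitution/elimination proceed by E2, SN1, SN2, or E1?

E2

Conditions: a strong/bulky base with a tertiary substrate bearing a β-hydrogen.
These conditions are the textbook signature of the E2 pathway.
A strong (often hindered) base removes a β-H in concert with loss of the leaving group — bimolecular elimination.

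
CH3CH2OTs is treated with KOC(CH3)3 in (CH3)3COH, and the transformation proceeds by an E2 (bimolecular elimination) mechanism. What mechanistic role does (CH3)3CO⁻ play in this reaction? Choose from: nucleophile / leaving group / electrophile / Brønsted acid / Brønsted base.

Step 1: The strong base (CH3)3CO⁻ removes a β-hydrogen; in the same concerted event the electrons of the breaking C–H bond form the new π(C=C) bond and the C–O σ-bond breaks, expelling TsO⁻. Anti-periplanar geometry; one transition state.
(CH3)3CO⁻ accepts a proton in a proton-transfer step — a Brønsted base.

Brønsted base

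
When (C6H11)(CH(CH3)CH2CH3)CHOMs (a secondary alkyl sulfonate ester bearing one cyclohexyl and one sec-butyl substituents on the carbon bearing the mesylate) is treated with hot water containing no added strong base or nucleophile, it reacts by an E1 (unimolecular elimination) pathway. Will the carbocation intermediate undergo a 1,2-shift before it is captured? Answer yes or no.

yes

The first-formed carbocation is secondary.
The adjacent cyclohexyl carbon already bears 2 other carbon substituents and has a hydrogen to migrate; after a 1,2-hydride shift from that carbon the positive charge sits on a tertiary centre.
Tertiary is more stable than secondary, so the shift occurs.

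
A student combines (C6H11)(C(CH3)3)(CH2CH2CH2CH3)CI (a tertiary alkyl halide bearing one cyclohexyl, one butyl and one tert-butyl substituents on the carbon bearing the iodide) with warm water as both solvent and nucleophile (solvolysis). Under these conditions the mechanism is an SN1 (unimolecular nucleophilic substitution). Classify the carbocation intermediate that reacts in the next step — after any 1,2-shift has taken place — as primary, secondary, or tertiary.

tertiary

Step 1: The C–I bond breaks with both electrons going to the iodide; I⁻ leaves and a tertiary carbocation remains.
No single 1,2-shift to an adjacent carbon would give a more-substituted cation, so no rearrangement occurs.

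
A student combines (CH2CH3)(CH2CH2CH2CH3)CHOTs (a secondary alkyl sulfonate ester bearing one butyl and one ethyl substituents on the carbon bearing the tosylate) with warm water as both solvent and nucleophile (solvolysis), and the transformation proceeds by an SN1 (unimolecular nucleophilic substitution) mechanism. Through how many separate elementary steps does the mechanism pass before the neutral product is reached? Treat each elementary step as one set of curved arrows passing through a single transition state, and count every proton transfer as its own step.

Step 1: Rate-determining heterolysis of the C–O bond gives TsO⁻ and a secondary carbocation.
(No 1,2-shift: no single shift to an adjacent carbon would give a more stable cation.)
Step 2: Nucleophilic capture: the oxygen of H2O bonds to the cationic carbon, producing an oxonium-ion intermediate.
Step 3: Deprotonation of the oxonium oxygen by solvent water yields the neutral alcohol.
Total: 3 elementary steps.

3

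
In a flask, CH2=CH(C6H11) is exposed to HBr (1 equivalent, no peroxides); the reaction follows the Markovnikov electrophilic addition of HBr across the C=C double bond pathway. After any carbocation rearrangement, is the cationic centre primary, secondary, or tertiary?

Step 1: Protonation of the alkene by HBr: the π bond acts as the nucleophile and picks up H⁺, giving the more stable (Markovnikov) secondary carbocation. The H–Br bond breaks heterolytically, releasing Br⁻.
Step 2: Carbocation rearrangement: a 1,2-hydride shift from the adjacent cyclohexyl carbon converts the initially-formed secondary cation into the more stable tertiary cation.
The cation rearranges from secondary to tertiary via a 1,2-hydride shift from the adjacent cyclohexyl carbon; the tertiary cation is what reacts next.

tertiary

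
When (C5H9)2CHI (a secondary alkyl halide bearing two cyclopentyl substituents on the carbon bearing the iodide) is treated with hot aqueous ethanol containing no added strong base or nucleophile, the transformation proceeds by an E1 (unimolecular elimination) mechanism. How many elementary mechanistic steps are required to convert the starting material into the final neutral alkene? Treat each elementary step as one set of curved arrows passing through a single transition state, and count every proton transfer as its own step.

Step 1: Unassisted departure of I⁻ (taking the C–I bonding pair) generates a secondary carbocation.
Step 2: A hydride (H with its bonding pair) migrates from the adjacent cyclopentyl carbon to the cationic centre — a 1,2-hydride shift — upgrading the secondary cation to a tertiary one.
Step 3: A water (or ethanol) molecule (solvent) deprotonates a β-carbon; as the C–H bond breaks, those electrons form the new alkene π bond.
Total: 3 elementary steps.

3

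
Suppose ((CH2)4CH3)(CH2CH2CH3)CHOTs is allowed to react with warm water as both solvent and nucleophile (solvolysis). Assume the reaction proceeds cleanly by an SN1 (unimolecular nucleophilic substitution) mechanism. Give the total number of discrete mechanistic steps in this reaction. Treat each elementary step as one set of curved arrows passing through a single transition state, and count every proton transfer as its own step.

3

Step 1: Rate-determining heterolysis of the C–O bond gives TsO⁻ and a secondary carbocation.
(No 1,2-shift: no single shift to an adjacent carbon would give a more stable cation.)
Step 2: Nucleophilic capture: the oxygen of H2O bonds to the cationic carbon, producing an oxonium-ion intermediate.
Step 3: A second solvent molecule removes the proton on oxygen, giving the neutral alcohol product.
Total: 3 elementary steps.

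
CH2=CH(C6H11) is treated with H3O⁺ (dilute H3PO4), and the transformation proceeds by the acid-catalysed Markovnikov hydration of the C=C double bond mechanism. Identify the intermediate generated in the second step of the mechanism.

tertiary carbocation

Step 1: Electrophilic addition begins with the π(C=C) electrons forming a bond to the proton of H3O⁺. Following Markovnikov's rule, the resulting cation is secondary. H2O is released.
Step 2: A hydride (H with its bonding pair) migrates from the adjacent cyclohexyl carbon to the cationic centre — a 1,2-hydride shift — upgrading the secondary cation to a tertiary one.
After step 2 the species present is a tertiary carbocation.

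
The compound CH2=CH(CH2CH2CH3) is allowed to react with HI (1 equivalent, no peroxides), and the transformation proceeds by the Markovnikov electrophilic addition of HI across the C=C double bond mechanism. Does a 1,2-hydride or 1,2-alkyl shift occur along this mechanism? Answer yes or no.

The first-formed carbocation is secondary.
No single 1,2-shift to an adjacent carbon would produce a more-substituted cation than the one already present, so no rearrangement occurs.

no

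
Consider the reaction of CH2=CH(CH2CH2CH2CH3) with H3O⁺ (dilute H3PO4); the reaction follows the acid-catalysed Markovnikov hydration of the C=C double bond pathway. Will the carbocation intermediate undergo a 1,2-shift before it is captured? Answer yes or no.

The first-formed carbocation is secondary.
No single 1,2-shift to an adjacent carbon would produce a more-substituted cation than the one already present, so no rearrangement occurs.

no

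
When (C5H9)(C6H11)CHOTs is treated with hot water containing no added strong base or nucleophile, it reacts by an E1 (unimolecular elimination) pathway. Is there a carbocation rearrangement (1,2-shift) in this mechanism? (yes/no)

yes

The first-formed carbocation is secondary.
The adjacent cyclohexyl carbon already bears 2 other carbon substituents and has a hydrogen to migrate; after a 1,2-hydride shift from that carbon the positive charge sits on a tertiary centre.
Tertiary is more stable than secondary, so the shift occurs.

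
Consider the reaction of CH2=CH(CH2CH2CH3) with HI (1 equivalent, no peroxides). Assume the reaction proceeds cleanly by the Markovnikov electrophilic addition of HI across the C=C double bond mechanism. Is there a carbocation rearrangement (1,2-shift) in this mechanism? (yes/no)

no

The first-formed carbocation is secondary.
No single 1,2-shift to an adjacent carbon would produce a more-substituted cation than the one already present, so no rearrangement occurs.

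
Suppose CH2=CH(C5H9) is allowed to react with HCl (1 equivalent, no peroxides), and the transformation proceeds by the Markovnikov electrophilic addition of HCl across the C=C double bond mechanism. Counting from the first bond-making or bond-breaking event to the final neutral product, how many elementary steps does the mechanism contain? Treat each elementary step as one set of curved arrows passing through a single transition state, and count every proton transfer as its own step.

3

Step 1: Protonation of the alkene by HCl: the π bond acts as the nucleophile and picks up H⁺, giving the more stable (Markovnikov) secondary carbocation. The H–Cl bond breaks heterolytically, releasing Cl⁻.
Step 2: A 1,2-hydride shift from the adjacent cyclopentyl carbon moves the positive charge from the secondary centre to an adjacent carbon, generating a more stable tertiary carbocation.
Step 3: Cl⁻ captures the cation: a lone pair on Cl⁻ fills the empty p orbital, producing the alkyl halide product.
Total: 3 elementary steps.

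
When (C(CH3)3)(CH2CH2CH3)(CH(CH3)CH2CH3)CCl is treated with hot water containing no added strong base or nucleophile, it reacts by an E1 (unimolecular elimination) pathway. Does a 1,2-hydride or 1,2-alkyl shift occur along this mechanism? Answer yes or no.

The first-formed carbocation is tertiary.
No single 1,2-shift to an adjacent carbon would produce a more-substituted cation than the one already present, so no rearrangement occurs.

no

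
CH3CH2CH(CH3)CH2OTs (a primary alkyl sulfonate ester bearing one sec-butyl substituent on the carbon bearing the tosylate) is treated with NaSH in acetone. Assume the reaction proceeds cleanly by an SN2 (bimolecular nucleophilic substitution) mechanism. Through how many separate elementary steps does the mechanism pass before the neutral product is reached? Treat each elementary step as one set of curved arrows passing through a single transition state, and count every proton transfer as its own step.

1

Step 1: Backside attack by HS⁻ on the carbon bearing the tosylate: the new C–S bond forms as the C–O bond breaks, with Walden inversion at carbon.
Total: 1 elementary step.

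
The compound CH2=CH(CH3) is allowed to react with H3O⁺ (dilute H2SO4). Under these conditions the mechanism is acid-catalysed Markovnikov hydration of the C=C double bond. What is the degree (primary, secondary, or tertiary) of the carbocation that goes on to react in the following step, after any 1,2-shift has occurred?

Step 1: Electrophilic addition begins with the π(C=C) electrons forming a bond to the proton of H3O⁺. Following Markovnikov's rule, the resulting cation is secondary. H2O is released.
No single 1,2-shift to an adjacent carbon would give a more-substituted cation, so no rearrangement occurs.

secondary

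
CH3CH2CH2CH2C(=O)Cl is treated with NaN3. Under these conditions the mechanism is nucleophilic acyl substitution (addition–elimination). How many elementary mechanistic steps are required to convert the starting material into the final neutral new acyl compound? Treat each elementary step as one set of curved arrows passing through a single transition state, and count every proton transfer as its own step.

Step 1: A lone pair on the N of N3⁻ attacks the electrophilic acyl carbon; the π(C=O) electrons move onto oxygen, giving a tetrahedral intermediate.
Step 2: Collapse of the tetrahedral intermediate: the alkoxide oxygen pushes its lone pair back to re-form C=O while Cl⁻ leaves.
Total: 2 elementary steps.

2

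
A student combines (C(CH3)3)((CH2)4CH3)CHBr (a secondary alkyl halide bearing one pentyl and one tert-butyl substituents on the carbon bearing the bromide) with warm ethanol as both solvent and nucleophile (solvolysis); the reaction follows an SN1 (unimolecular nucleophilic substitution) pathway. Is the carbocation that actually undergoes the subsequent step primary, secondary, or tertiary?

tertiary

Step 1: Rate-determining heterolysis of the C–Br bond gives Br⁻ and a secondary carbocation.
Step 2: A 1,2-methyl shift from the adjacent tert-butyl carbon moves the positive charge from the secondary centre to an adjacent carbon, generating a more stable tertiary carbocation.
The cation rearranges from secondary to tertiary via a 1,2-methyl shift from the adjacent tert-butyl carbon; the tertiary cation is what reacts next.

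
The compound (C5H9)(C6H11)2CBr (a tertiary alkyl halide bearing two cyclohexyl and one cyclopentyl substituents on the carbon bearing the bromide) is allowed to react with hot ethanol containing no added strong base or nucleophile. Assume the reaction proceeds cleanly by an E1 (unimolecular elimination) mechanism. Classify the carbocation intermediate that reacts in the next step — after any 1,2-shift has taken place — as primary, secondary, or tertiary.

tertiary

Step 1: The C–Br bond breaks with both electrons going to the bromide; Br⁻ leaves and a tertiary carbocation remains.
No single 1,2-shift to an adjacent carbon would give a more-substituted cation, so no rearrangement occurs.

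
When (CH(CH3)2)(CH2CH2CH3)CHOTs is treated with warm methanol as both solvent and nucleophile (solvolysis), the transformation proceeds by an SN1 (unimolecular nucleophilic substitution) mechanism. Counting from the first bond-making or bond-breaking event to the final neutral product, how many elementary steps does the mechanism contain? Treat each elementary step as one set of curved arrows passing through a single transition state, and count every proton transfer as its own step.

4

Step 1: Rate-determining heterolysis of the C–O bond gives TsO⁻ and a secondary carbocation.
Step 2: A 1,2-hydride shift from the adjacent isopropyl carbon moves the positive charge from the secondary centre to an adjacent carbon, generating a more stable tertiary carbocation.
Step 3: CH3OH donates an oxygen lone pair into the empty p orbital of the cation, giving a protonated ether (an oxonium ion).
Step 4: Proton transfer from the O–H of the oxonium ion to a solvent molecule delivers the neutral ether.
Total: 4 elementary steps.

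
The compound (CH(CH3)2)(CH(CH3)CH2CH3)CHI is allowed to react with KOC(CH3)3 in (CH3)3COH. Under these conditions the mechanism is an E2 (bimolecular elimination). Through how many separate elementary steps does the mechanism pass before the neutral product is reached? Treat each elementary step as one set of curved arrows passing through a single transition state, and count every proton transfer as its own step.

1

Step 1: The strong base (CH3)3CO⁻ removes a β-hydrogen; in the same concerted event the electrons of the breaking C–H bond form the new π(C=C) bond and the C–I σ-bond breaks, expelling I⁻. Anti-periplanar geometry; one transition state.
Total: 1 elementary step.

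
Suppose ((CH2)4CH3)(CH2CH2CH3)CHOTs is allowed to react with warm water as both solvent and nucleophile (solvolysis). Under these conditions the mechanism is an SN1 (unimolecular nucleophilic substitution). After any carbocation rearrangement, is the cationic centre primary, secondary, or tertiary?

Step 1: Unassisted departure of TsO⁻ (taking the C–O bonding pair) generates a secondary carbocation.
No single 1,2-shift to an adjacent carbon would give a more-substituted cation, so no rearrangement occurs.

secondary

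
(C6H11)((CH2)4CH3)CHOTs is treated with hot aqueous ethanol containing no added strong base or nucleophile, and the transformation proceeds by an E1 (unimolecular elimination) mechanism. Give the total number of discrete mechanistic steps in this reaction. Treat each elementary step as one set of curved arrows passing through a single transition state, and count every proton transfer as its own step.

3

Step 1: Unassisted departure of TsO⁻ (taking the C–O bonding pair) generates a secondary carbocation.
Step 2: A hydride (H with its bonding pair) migrates from the adjacent cyclohexyl carbon to the cationic centre — a 1,2-hydride shift — upgrading the secondary cation to a tertiary one.
Step 3: A weak base (a water (or ethanol) molecule from the solvent) removes a proton from a carbon adjacent to the cationic centre; the electrons of that C–H bond become the new π(C=C) bond, giving the alkene.
Total: 3 elementary steps.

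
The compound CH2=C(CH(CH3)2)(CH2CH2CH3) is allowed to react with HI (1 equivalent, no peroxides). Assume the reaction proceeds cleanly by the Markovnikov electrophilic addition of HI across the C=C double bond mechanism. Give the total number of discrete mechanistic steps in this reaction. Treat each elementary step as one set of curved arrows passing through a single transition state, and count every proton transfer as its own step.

Step 1: The π electrons of the C=C bond attack a proton of HI; Markovnikov addition places the new C–H on the less-substituted alkene carbon, so the positive charge ends up on the more-substituted carbon — a tertiary carbocation. The H–I bond breaks heterolytically, releasing I⁻.
(No 1,2-shift: no single shift to an adjacent carbon would give a more stable cation.)
Step 2: I⁻ captures the cation: a lone pair on I⁻ fills the empty p orbital, producing the alkyl halide product.
Total: 2 elementary steps.

2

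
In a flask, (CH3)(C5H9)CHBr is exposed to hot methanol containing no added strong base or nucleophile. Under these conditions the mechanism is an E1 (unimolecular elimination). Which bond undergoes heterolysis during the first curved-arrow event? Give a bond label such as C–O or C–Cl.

C–Br

Step 1: Unassisted departure of Br⁻ (taking the C–Br bonding pair) generates a secondary carbocation.
The bond broken in this step is the C–Br bond.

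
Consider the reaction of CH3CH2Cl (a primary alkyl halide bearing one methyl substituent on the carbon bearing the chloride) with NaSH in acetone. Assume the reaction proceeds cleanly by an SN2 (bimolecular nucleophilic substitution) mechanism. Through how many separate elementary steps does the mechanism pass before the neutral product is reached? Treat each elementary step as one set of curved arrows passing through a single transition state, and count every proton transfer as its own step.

Step 1: Backside attack by HS⁻ on the carbon bearing the chloride: the new C–S bond forms as the C–Cl bond breaks, with Walden inversion at carbon.
Total: 1 elementary step.

1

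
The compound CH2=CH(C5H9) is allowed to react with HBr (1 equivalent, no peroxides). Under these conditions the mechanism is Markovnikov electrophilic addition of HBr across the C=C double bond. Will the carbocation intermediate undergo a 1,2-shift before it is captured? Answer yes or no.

yes

The first-formed carbocation is secondary.
The adjacent cyclopentyl carbon already bears 2 other carbon substituents and has a hydrogen to migrate; after a 1,2-hydride shift from that carbon the positive charge sits on a tertiary centre.
Tertiary is more stable than secondary, so the shift occurs.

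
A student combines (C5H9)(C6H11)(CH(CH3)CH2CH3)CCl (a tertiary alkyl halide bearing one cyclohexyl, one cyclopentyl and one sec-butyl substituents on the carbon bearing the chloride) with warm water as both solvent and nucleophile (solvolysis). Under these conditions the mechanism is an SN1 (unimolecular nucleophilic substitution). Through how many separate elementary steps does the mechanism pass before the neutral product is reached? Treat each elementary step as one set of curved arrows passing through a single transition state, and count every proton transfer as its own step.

Step 1: Ionisation: the C–Cl σ-bond cleaves heterolytically; both bonding electrons depart with Cl⁻, leaving a tertiary carbocation at the α-carbon.
(No 1,2-shift: no single shift to an adjacent carbon would give a more stable cation.)
Step 2: Nucleophilic capture: the oxygen of H2O bonds to the cationic carbon, producing an oxonium-ion intermediate.
Step 3: A second solvent molecule removes the proton on oxygen, giving the neutral alcohol product.
Total: 3 elementary steps.

3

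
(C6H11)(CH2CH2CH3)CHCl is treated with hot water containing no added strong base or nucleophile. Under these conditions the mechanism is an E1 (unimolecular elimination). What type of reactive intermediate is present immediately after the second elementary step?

tertiary carbocation

Step 1: Rate-determining heterolysis of the C–Cl bond gives Cl⁻ and a secondary carbocation.
Step 2: A hydride (H with its bonding pair) migrates from the adjacent cyclohexyl carbon to the cationic centre — a 1,2-hydride shift — upgrading the secondary cation to a tertiary one.
After step 2 the species present is a tertiary carbocation.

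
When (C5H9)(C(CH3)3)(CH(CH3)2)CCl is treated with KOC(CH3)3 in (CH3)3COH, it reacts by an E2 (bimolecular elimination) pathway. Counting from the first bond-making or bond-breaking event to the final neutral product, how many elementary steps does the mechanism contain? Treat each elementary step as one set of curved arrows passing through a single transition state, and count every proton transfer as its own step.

Step 1: Concerted anti-periplanar elimination: (CH3)3CO⁻ abstracts a β-H while Cl⁻ leaves, and the C–H electrons become the new C=C π bond — all in a single transition state.
Total: 1 elementary step.

1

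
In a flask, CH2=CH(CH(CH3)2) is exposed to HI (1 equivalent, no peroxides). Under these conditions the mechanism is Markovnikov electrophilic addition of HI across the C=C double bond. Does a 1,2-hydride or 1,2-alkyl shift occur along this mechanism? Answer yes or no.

yes

The first-formed carbocation is secondary.
The adjacent isopropyl carbon already bears 2 other carbon substituents and has a hydrogen to migrate; after a 1,2-hydride shift from that carbon the positive charge sits on a tertiary centre.
Tertiary is more stable than secondary, so the shift occurs.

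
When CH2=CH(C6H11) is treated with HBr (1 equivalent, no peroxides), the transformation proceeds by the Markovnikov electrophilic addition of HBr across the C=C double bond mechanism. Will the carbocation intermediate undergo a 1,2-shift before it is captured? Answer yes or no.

yes

The first-formed carbocation is secondary.
The adjacent cyclohexyl carbon already bears 2 other carbon substituents and has a hydrogen to migrate; after a 1,2-hydride shift from that carbon the positive charge sits on a tertiary centre.
Tertiary is more stable than secondary, so the shift occurs.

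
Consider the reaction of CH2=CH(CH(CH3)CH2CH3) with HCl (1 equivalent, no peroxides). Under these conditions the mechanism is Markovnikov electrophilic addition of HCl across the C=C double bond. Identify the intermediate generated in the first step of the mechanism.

Step 1: Electrophilic addition begins with the π(C=C) electrons forming a bond to the proton of HCl. Following Markovnikov's rule, the resulting cation is secondary. The H–Cl bond breaks heterolytically, releasing Cl⁻.
After step 1 the species present is a secondary carbocation.

secondary carbocation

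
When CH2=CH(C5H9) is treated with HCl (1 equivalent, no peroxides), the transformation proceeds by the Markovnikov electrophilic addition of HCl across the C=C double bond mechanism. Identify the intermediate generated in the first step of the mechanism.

secondary carbocation

Step 1: Electrophilic addition begins with the π(C=C) electrons forming a bond to the proton of HCl. Following Markovnikov's rule, the resulting cation is secondary. The H–Cl bond breaks heterolytically, releasing Cl⁻.
After step 1 the species present is a secondary carbocation.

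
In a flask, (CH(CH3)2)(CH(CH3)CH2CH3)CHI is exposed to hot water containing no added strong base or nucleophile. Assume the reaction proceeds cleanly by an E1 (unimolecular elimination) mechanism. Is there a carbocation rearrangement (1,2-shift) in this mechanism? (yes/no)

yes

The first-formed carbocation is secondary.
The adjacent sec-butyl carbon already bears 2 other carbon substituents and has a hydrogen to migrate; after a 1,2-hydride shift from that carbon the positive charge sits on a tertiary centre.
Tertiary is more stable than secondary, so the shift occurs.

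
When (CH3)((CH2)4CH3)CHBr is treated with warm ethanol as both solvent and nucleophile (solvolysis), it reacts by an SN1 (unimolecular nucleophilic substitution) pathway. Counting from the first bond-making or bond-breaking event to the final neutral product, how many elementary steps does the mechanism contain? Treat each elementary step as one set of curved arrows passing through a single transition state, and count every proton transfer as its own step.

Step 1: Ionisation: the C–Br σ-bond cleaves heterolytically; both bonding electrons depart with Br⁻, leaving a secondary carbocation at the α-carbon.
(No 1,2-shift: no single shift to an adjacent carbon would give a more stable cation.)
Step 2: CH3CH2OH donates an oxygen lone pair into the empty p orbital of the cation, giving a protonated ether (an oxonium ion).
Step 3: A second solvent molecule removes the proton on oxygen, giving the neutral ether product.
Total: 3 elementary steps.

3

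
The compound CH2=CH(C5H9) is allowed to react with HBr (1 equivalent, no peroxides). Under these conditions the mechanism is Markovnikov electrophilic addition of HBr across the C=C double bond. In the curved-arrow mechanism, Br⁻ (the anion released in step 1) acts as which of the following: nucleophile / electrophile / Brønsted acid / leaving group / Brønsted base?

nucleophile

Step 3: Br⁻ captures the cation: a lone pair on Br⁻ fills the empty p orbital, producing the alkyl halide product.
Br⁻ (the anion released in step 1) donates an electron pair to form a new σ-bond to carbon — it is the nucleophile.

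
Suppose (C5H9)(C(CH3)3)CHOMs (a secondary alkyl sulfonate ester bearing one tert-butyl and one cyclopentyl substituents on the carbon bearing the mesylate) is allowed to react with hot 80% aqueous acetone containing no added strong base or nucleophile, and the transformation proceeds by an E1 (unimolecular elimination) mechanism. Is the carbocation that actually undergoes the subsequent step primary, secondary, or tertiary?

Step 1: Ionisation: the C–O σ-bond cleaves heterolytically; both bonding electrons depart with MsO⁻, leaving a secondary carbocation at the α-carbon.
Step 2: A 1,2-hydride shift from the adjacent cyclopentyl carbon moves the positive charge from the secondary centre to an adjacent carbon, generating a more stable tertiary carbocation.
The cation rearranges from secondary to tertiary via a 1,2-hydride shift from the adjacent cyclopentyl carbon; the tertiary cation is what reacts next.

tertiary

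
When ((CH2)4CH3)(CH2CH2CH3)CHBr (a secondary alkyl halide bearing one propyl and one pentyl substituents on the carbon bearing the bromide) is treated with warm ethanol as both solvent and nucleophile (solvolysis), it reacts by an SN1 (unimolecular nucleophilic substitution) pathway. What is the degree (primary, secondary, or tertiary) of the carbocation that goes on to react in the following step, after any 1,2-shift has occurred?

secondary

Step 1: Unassisted departure of Br⁻ (taking the C–Br bonding pair) generates a secondary carbocation.
No single 1,2-shift to an adjacent carbon would give a more-substituted cation, so no rearrangement occurs.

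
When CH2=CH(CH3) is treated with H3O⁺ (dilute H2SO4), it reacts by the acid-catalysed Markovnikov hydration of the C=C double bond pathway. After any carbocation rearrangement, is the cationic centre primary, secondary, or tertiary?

secondary

Step 1: Electrophilic addition begins with the π(C=C) electrons forming a bond to the proton of H3O⁺. Following Markovnikov's rule, the resulting cation is secondary. H2O is released.
No single 1,2-shift to an adjacent carbon would give a more-substituted cation, so no rearrangement occurs.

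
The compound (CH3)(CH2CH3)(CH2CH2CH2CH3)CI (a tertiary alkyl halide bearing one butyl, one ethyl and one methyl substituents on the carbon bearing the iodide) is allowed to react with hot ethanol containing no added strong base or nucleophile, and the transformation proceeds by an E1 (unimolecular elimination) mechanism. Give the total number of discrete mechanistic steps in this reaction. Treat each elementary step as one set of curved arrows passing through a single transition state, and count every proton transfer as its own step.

2

Step 1: Ionisation: the C–I σ-bond cleaves heterolytically; both bonding electrons depart with I⁻, leaving a tertiary carbocation at the α-carbon.
(No 1,2-shift: no single shift to an adjacent carbon would give a more stable cation.)
Step 2: Loss of a β-proton to an ethanol molecule of the solvent: the C–H bonding pair collapses toward the cationic carbon to form the C=C π bond, yielding the alkene.
Total: 2 elementary steps.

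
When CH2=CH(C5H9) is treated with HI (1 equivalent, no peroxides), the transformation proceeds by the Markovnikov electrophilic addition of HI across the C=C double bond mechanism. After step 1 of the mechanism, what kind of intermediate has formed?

Step 1: Electrophilic addition begins with the π(C=C) electrons forming a bond to the proton of HI. Following Markovnikov's rule, the resulting cation is secondary. The H–I bond breaks heterolytically, releasing I⁻.
After step 1 the species present is a secondary carbocation.

secondary carbocation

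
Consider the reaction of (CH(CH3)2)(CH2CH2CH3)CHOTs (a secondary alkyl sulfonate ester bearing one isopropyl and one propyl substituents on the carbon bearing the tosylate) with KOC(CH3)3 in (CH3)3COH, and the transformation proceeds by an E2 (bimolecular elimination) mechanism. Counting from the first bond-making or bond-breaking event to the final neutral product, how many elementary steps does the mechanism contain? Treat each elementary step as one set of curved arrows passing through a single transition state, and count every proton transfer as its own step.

1

Step 1: In one step, (CH3)3CO⁻ pulls off a β-proton, the C–O bond cleaves, and a C=C double bond forms between the α- and β-carbons (E2, anti elimination).
Total: 1 elementary step.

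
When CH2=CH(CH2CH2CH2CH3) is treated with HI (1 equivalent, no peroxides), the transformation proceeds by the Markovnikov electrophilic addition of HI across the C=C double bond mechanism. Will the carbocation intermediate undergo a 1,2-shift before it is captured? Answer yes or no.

The first-formed carbocation is secondary.
No single 1,2-shift to an adjacent carbon would produce a more-substituted cation than the one already present, so no rearrangement occurs.

no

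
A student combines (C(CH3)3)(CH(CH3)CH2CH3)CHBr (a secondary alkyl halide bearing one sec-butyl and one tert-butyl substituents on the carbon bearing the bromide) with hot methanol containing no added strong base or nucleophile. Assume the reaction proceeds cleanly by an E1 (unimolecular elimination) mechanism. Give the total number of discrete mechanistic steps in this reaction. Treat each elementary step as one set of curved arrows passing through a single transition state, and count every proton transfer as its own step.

3

Step 1: The C–Br bond breaks with both electrons going to the bromide; Br⁻ leaves and a secondary carbocation remains.
Step 2: A 1,2-hydride shift from the adjacent sec-butyl carbon moves the positive charge from the secondary centre to an adjacent carbon, generating a more stable tertiary carbocation.
Step 3: Loss of a β-proton to a methanol molecule of the solvent: the C–H bonding pair collapses toward the cationic carbon to form the C=C π bond, yielding the alkene.
Total: 3 elementary steps.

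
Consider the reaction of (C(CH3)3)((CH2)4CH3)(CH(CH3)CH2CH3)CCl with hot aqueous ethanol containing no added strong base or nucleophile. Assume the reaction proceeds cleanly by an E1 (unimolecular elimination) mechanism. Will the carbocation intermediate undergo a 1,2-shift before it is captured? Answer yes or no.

no

The first-formed carbocation is tertiary.
No single 1,2-shift to an adjacent carbon would produce a more-substituted cation than the one already present, so no rearrangement occurs.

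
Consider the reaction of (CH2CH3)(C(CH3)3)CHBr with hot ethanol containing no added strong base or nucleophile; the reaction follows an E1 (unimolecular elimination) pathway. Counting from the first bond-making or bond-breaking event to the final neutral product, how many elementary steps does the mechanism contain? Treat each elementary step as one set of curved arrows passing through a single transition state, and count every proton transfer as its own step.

3

Step 1: Ionisation: the C–Br σ-bond cleaves heterolytically; both bonding electrons depart with Br⁻, leaving a secondary carbocation at the α-carbon.
Step 2: A 1,2-methyl shift from the adjacent tert-butyl carbon moves the positive charge from the secondary centre to an adjacent carbon, generating a more stable tertiary carbocation.
Step 3: A weak base (an ethanol molecule from the solvent) removes a proton from a carbon adjacent to the cationic centre; the electrons of that C–H bond become the new π(C=C) bond, giving the alkene.
Total: 3 elementary steps.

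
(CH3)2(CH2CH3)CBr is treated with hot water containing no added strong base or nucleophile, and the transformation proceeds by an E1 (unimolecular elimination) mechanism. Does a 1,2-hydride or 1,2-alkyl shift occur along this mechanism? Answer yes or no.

The first-formed carbocation is tertiary.
No single 1,2-shift to an adjacent carbon would produce a more-substituted cation than the one already present, so no rearrangement occurs.

no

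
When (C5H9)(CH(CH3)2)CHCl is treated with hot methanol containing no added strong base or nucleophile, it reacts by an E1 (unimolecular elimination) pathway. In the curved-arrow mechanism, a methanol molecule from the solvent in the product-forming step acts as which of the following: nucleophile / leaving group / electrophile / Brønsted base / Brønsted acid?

Brønsted base

Step 3: A weak base (a methanol molecule from the solvent) removes a proton from a carbon adjacent to the cationic centre; the electrons of that C–H bond become the new π(C=C) bond, giving the alkene.
A methanol molecule from the solvent in the product-forming step accepts a proton in a proton-transfer step — a Brønsted base.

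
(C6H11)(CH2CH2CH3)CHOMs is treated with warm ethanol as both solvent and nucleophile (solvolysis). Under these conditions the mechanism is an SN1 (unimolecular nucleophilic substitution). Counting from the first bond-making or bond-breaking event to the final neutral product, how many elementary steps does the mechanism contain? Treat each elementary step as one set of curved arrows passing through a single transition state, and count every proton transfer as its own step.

Step 1: Unassisted departure of MsO⁻ (taking the C–O bonding pair) generates a secondary carbocation.
Step 2: A hydride (H with its bonding pair) migrates from the adjacent cyclohexyl carbon to the cationic centre — a 1,2-hydride shift — upgrading the secondary cation to a tertiary one.
Step 3: CH3CH2OH donates an oxygen lone pair into the empty p orbital of the cation, giving a protonated ether (an oxonium ion).
Step 4: Proton transfer from the O–H of the oxonium ion to a solvent molecule delivers the neutral ether.
Total: 4 elementary steps.

4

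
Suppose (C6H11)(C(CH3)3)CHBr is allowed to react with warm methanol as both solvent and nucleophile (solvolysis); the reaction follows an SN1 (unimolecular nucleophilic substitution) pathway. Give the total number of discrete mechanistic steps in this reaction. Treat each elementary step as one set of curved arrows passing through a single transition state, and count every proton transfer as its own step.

4

Step 1: Rate-determining heterolysis of the C–Br bond gives Br⁻ and a secondary carbocation.
Step 2: A 1,2-hydride shift from the adjacent cyclohexyl carbon moves the positive charge from the secondary centre to an adjacent carbon, generating a more stable tertiary carbocation.
Step 3: A lone pair on the oxygen of CH3OH attacks the carbocation, forming a new C–O σ-bond and an oxonium ion.
Step 4: Deprotonation of the oxonium oxygen by solvent methanol yields the neutral ether.
Total: 4 elementary steps.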